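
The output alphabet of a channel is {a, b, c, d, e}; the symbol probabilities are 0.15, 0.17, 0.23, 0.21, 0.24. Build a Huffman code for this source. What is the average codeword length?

Repeatedly combine the two least-probable nodes; the expected code length is the sum of the merged weights.
merge 3/20 + 17/100 → 8/25
merge 21/100 + 23/100 → 11/25
merge 6/25 + 8/25 → 14/25
merge 11/25 + 14/25 → 1
L = 8/25 + 11/25 + 14/25 + 1 = 58/25 = 2.32 bits/symbol.

2.32 bits/symbol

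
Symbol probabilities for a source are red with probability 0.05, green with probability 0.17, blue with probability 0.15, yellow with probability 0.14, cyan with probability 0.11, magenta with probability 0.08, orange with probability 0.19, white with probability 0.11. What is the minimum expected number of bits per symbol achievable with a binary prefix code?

2.94 bits/symbol

Repeatedly combine the two least-probable nodes; the expected code length is the sum of the merged weights.
merge 1/20 + 2/25 → 13/100
merge 11/100 + 11/100 → 11/50
merge 13/100 + 7/50 → 27/100
merge 3/20 + 17/100 → 8/25
merge 19/100 + 11/50 → 41/100
merge 27/100 + 8/25 → 59/100
merge 41/100 + 59/100 → 1
L = 13/100 + 11/50 + 27/100 + 8/25 + 41/100 + 59/100 + 1 = 147/50 = 2.94 bits/symbol.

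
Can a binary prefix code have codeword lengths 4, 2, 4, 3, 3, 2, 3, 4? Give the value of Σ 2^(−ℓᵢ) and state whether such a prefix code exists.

With common denominator 2^4 = 16: Σ 2^(−ℓᵢ) = 1/16 + 4/16 + 1/16 + 2/16 + 2/16 + 4/16 + 2/16 + 1/16 = 17/16 = 1.0625.
Kraft's inequality requires Σ ≤ 1; here Σ = 1.0625 > 1, so no such prefix code exists.

1.0625; no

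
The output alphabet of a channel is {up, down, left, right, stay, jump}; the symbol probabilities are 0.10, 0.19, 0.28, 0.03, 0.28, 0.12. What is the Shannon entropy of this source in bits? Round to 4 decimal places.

2.3347 bits

H = −Σ pᵢ log₂ pᵢ.
−0.10·log₂(0.10) = 0.3322
−0.19·log₂(0.19) = 0.4552
−0.28·log₂(0.28) = 0.5142
−0.03·log₂(0.03) = 0.1518
−0.28·log₂(0.28) = 0.5142
−0.12·log₂(0.12) = 0.3671
Sum ≈ 2.3347 → 2.3347 bits.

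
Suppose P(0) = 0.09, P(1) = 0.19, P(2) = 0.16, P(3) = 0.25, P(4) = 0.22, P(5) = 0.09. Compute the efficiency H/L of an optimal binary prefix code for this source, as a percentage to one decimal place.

Entropy H = −Σ p log₂ p ≈ 2.4841 bits.
Huffman merges: 9/100+9/100→9/50; 4/25+9/50→17/50; 19/100+11/50→41/100; 1/4+17/50→59/100; 41/100+59/100→1. L = 63/25 ≈ 2.5200.
Efficiency = H/L = 2.4841/2.5200 = 98.6%.

98.6%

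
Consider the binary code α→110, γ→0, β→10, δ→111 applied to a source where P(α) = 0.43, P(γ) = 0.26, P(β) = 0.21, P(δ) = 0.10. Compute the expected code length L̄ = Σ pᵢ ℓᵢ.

2.27 bits/symbol

L̄ = Σ pᵢ·ℓᵢ = 0.43·3 + 0.26·1 + 0.21·2 + 0.10·3 = 2.27 bits/symbol.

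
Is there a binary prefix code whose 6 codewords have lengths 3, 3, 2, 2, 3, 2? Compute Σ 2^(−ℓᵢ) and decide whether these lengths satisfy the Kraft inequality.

1.125; no

With common denominator 2^3 = 8: Σ 2^(−ℓᵢ) = 1/8 + 1/8 + 2/8 + 2/8 + 1/8 + 2/8 = 9/8 = 1.125.
Kraft's inequality requires Σ ≤ 1; here Σ = 1.125 > 1, so no such prefix code exists.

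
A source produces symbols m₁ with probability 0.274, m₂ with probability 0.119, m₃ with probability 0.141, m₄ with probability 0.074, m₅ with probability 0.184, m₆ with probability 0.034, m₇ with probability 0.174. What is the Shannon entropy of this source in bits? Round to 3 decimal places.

2.608 bits

H = −Σ pᵢ log₂ pᵢ.
−0.274·log₂(0.274) = 0.5118
−0.119·log₂(0.119) = 0.3654
−0.141·log₂(0.141) = 0.3985
−0.074·log₂(0.074) = 0.2780
−0.184·log₂(0.184) = 0.4494
−0.034·log₂(0.034) = 0.1659
−0.174·log₂(0.174) = 0.4390
Sum ≈ 2.6079 → 2.608 bits.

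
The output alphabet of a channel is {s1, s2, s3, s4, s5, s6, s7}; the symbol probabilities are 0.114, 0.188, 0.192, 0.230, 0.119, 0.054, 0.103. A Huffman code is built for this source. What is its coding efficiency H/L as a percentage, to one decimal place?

98.2%

Entropy H = −Σ p log₂ p ≈ 2.6858 bits.
Huffman merges: 27/500+103/1000→157/1000; 57/500+119/1000→233/1000; 157/1000+47/250→69/200; 24/125+23/100→211/500; 233/1000+69/200→289/500; 211/500+289/500→1. L = 547/200 ≈ 2.7350.
Efficiency = H/L = 2.6858/2.7350 = 98.2%.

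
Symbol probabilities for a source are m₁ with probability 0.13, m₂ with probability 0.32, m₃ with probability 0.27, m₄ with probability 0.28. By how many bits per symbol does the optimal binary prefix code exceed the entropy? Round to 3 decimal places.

0.067 bits

Entropy H = −Σ p log₂ p ≈ 1.9329 bits.
Huffman merges: 13/100+27/100→2/5; 7/25+8/25→3/5; 2/5+3/5→1. L = 2 ≈ 2.0000.
L − H = 2.0000 − 1.9329 = 0.067 bits.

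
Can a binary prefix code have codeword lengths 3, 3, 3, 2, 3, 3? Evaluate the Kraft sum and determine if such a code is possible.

With common denominator 2^3 = 8: Σ 2^(−ℓᵢ) = 1/8 + 1/8 + 1/8 + 2/8 + 1/8 + 1/8 = 7/8 = 0.875.
Kraft's inequality requires Σ ≤ 1; here Σ = 0.875 ≤ 1, so such a prefix code exists.

0.875; yes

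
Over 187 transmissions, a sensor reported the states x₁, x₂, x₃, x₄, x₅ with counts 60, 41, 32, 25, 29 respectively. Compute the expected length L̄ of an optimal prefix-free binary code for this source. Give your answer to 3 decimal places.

2.289 bits/symbol

Probabilities are the counts divided by 187.
Repeatedly combine the two least-probable nodes; the expected code length is the sum of the merged weights.
merge 25/187 + 29/187 → 54/187
merge 32/187 + 41/187 → 73/187
merge 54/187 + 60/187 → 114/187
merge 73/187 + 114/187 → 1
L = 54/187 + 73/187 + 114/187 + 1 = 428/187 ≈ 2.289 bits/symbol.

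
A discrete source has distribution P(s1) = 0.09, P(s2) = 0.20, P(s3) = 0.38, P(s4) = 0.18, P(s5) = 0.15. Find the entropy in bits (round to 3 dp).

H = −Σ pᵢ log₂ pᵢ.
−0.09·log₂(0.09) = 0.3127
−0.20·log₂(0.20) = 0.4644
−0.38·log₂(0.38) = 0.5305
−0.18·log₂(0.18) = 0.4453
−0.15·log₂(0.15) = 0.4105
Sum ≈ 2.1633 → 2.163 bits.

2.163 bits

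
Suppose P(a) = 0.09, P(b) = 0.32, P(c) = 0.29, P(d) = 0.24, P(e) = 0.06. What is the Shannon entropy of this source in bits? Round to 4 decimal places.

2.0943 bits

H = −Σ pᵢ log₂ pᵢ.
−0.09·log₂(0.09) = 0.3127
−0.32·log₂(0.32) = 0.5260
−0.29·log₂(0.29) = 0.5179
−0.24·log₂(0.24) = 0.4941
−0.06·log₂(0.06) = 0.2435
Sum ≈ 2.0943 → 2.0943 bits.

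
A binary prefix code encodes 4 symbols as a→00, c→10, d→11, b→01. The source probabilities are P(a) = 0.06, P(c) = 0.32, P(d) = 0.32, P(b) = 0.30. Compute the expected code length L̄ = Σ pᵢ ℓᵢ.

2 bits/symbol

L̄ = Σ pᵢ·ℓᵢ = 0.06·2 + 0.32·2 + 0.32·2 + 0.30·2 = 2 bits/symbol.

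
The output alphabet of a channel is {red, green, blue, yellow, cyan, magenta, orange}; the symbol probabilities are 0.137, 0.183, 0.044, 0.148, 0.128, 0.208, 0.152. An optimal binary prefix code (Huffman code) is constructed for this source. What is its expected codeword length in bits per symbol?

Repeatedly combine the two least-probable nodes; the expected code length is the sum of the merged weights.
merge 11/250 + 16/125 → 43/250
merge 137/1000 + 37/250 → 57/200
merge 19/125 + 43/250 → 81/250
merge 183/1000 + 26/125 → 391/1000
merge 57/200 + 81/250 → 609/1000
merge 391/1000 + 609/1000 → 1
L = 43/250 + 57/200 + 81/250 + 391/1000 + 609/1000 + 1 = 2781/1000 = 2.781 bits/symbol.

2.781 bits/symbol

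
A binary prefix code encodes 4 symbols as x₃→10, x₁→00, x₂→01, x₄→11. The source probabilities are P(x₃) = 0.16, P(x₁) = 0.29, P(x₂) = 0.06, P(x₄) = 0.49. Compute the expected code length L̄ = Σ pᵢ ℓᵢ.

L̄ = Σ pᵢ·ℓᵢ = 0.16·2 + 0.29·2 + 0.06·2 + 0.49·2 = 2 bits/symbol.

2 bits/symbol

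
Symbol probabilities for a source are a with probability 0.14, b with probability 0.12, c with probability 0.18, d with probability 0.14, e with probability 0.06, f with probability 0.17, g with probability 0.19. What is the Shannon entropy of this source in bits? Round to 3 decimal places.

H = −Σ pᵢ log₂ pᵢ.
−0.14·log₂(0.14) = 0.3971
−0.12·log₂(0.12) = 0.3671
−0.18·log₂(0.18) = 0.4453
−0.14·log₂(0.14) = 0.3971
−0.06·log₂(0.06) = 0.2435
−0.17·log₂(0.17) = 0.4346
−0.19·log₂(0.19) = 0.4552
Sum ≈ 2.7399 → 2.740 bits.

2.740 bits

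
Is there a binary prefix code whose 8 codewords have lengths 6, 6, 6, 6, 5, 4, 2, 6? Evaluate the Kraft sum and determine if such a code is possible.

With common denominator 2^6 = 64: Σ 2^(−ℓᵢ) = 1/64 + 1/64 + 1/64 + 1/64 + 2/64 + 4/64 + 16/64 + 1/64 = 27/64 = 0.421875.
Kraft's inequality requires Σ ≤ 1; here Σ = 0.421875 ≤ 1, so such a prefix code exists.

0.421875; yes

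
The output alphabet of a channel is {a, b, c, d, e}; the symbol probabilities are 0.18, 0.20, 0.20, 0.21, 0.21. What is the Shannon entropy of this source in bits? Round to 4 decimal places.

H = −Σ pᵢ log₂ pᵢ.
−0.18·log₂(0.18) = 0.4453
−0.20·log₂(0.20) = 0.4644
−0.20·log₂(0.20) = 0.4644
−0.21·log₂(0.21) = 0.4728
−0.21·log₂(0.21) = 0.4728
Sum ≈ 2.3197 → 2.3197 bits.

2.3197 bits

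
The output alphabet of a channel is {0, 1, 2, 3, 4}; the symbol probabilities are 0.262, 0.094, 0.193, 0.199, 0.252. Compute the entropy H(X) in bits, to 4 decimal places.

H = −Σ pᵢ log₂ pᵢ.
−0.262·log₂(0.262) = 0.5063
−0.094·log₂(0.094) = 0.3207
−0.193·log₂(0.193) = 0.4581
−0.199·log₂(0.199) = 0.4635
−0.252·log₂(0.252) = 0.5011
Sum ≈ 2.2496 → 2.2496 bits.

2.2496 bits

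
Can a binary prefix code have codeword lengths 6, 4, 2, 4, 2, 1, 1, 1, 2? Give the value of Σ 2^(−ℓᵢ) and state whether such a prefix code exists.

2.390625; no

With common denominator 2^6 = 64: Σ 2^(−ℓᵢ) = 1/64 + 4/64 + 16/64 + 4/64 + 16/64 + 32/64 + 32/64 + 32/64 + 16/64 = 153/64 = 2.390625.
Kraft's inequality requires Σ ≤ 1; here Σ = 2.390625 > 1, so no such prefix code exists.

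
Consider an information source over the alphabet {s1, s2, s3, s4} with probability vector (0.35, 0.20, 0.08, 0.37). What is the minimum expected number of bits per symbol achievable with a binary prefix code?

1.91 bits/symbol

Repeatedly combine the two least-probable nodes; the expected code length is the sum of the merged weights.
merge 2/25 + 1/5 → 7/25
merge 7/25 + 7/20 → 63/100
merge 37/100 + 63/100 → 1
L = 7/25 + 63/100 + 1 = 191/100 = 1.91 bits/symbol.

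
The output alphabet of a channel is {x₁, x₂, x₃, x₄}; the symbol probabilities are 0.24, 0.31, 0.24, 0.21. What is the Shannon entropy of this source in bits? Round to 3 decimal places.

1.985 bits

H = −Σ pᵢ log₂ pᵢ.
−0.24·log₂(0.24) = 0.4941
−0.31·log₂(0.31) = 0.5238
−0.24·log₂(0.24) = 0.4941
−0.21·log₂(0.21) = 0.4728
Sum ≈ 1.9849 → 1.985 bits.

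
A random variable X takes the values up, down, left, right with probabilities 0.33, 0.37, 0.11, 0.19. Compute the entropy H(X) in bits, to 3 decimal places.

1.864 bits

H = −Σ pᵢ log₂ pᵢ.
−0.33·log₂(0.33) = 0.5278
−0.37·log₂(0.37) = 0.5307
−0.11·log₂(0.11) = 0.3503
−0.19·log₂(0.19) = 0.4552
Sum ≈ 1.8641 → 1.864 bits.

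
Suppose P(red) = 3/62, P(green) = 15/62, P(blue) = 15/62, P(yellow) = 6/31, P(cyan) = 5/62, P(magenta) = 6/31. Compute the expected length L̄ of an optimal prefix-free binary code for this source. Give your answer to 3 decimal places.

2.452 bits/symbol

Repeatedly combine the two least-probable nodes; the expected code length is the sum of the merged weights.
merge 3/62 + 5/62 → 4/31
merge 4/31 + 6/31 → 10/31
merge 6/31 + 15/62 → 27/62
merge 15/62 + 10/31 → 35/62
merge 27/62 + 35/62 → 1
L = 4/31 + 10/31 + 27/62 + 35/62 + 1 = 76/31 ≈ 2.452 bits/symbol.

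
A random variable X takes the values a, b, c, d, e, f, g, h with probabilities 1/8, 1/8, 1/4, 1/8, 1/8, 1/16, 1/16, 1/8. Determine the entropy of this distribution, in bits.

2.875 bits

Each probability is a power of 1/2, so log₂(1/p) is an integer.
H = Σ p·log₂(1/p) = 1/8·3 + 1/8·3 + 1/4·2 + 1/8·3 + 1/8·3 + 1/16·4 + 1/16·4 + 1/8·3 = 2.875 bits.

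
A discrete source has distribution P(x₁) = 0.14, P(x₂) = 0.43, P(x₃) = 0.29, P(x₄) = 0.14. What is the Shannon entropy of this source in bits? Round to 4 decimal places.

H = −Σ pᵢ log₂ pᵢ.
−0.14·log₂(0.14) = 0.3971
−0.43·log₂(0.43) = 0.5236
−0.29·log₂(0.29) = 0.5179
−0.14·log₂(0.14) = 0.3971
Sum ≈ 1.8357 → 1.8357 bits.

1.8357 bits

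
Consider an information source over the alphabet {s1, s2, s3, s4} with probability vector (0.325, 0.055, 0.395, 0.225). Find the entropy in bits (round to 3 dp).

H = −Σ pᵢ log₂ pᵢ.
−0.325·log₂(0.325) = 0.5270
−0.055·log₂(0.055) = 0.2301
−0.395·log₂(0.395) = 0.5293
−0.225·log₂(0.225) = 0.4842
Sum ≈ 1.7707 → 1.771 bits.

1.771 bits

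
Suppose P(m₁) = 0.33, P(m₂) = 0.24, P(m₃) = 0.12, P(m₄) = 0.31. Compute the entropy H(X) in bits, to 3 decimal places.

1.913 bits

H = −Σ pᵢ log₂ pᵢ.
−0.33·log₂(0.33) = 0.5278
−0.24·log₂(0.24) = 0.4941
−0.12·log₂(0.12) = 0.3671
−0.31·log₂(0.31) = 0.5238
Sum ≈ 1.9128 → 1.913 bits.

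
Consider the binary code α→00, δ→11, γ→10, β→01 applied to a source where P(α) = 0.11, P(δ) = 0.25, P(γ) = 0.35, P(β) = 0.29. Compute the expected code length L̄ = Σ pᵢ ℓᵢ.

2 bits/symbol

L̄ = Σ pᵢ·ℓᵢ = 0.11·2 + 0.25·2 + 0.35·2 + 0.29·2 = 2 bits/symbol.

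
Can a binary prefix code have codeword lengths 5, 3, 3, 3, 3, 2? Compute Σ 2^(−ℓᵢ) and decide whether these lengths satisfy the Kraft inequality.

0.78125; yes

With common denominator 2^5 = 32: Σ 2^(−ℓᵢ) = 1/32 + 4/32 + 4/32 + 4/32 + 4/32 + 8/32 = 25/32 = 0.78125.
Kraft's inequality requires Σ ≤ 1; here Σ = 0.78125 ≤ 1, so such a prefix code exists.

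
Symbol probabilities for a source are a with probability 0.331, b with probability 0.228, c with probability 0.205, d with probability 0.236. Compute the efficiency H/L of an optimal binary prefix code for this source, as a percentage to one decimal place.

Entropy H = −Σ p log₂ p ≈ 1.9746 bits.
Huffman merges: 41/200+57/250→433/1000; 59/250+331/1000→567/1000; 433/1000+567/1000→1. L = 2 ≈ 2.0000.
Efficiency = H/L = 1.9746/2.0000 = 98.7%.

98.7%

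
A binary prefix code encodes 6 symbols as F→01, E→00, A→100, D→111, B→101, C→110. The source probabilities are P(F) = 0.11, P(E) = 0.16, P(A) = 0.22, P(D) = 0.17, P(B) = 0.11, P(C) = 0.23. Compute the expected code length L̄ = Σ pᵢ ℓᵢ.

2.73 bits/symbol

L̄ = Σ pᵢ·ℓᵢ = 0.11·2 + 0.16·2 + 0.22·3 + 0.17·3 + 0.11·3 + 0.23·3 = 2.73 bits/symbol.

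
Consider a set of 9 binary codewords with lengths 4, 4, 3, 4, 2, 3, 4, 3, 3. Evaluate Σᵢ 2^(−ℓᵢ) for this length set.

With common denominator 2^4 = 16: Σ 2^(−ℓᵢ) = 1/16 + 1/16 + 2/16 + 1/16 + 4/16 + 2/16 + 1/16 + 2/16 + 2/16 = 16/16 = 1.

1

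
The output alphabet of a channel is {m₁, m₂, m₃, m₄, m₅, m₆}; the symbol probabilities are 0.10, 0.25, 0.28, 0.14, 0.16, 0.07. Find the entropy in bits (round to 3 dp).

2.435 bits

H = −Σ pᵢ log₂ pᵢ.
−0.10·log₂(0.10) = 0.3322
−0.25·log₂(0.25) = 0.5000
−0.28·log₂(0.28) = 0.5142
−0.14·log₂(0.14) = 0.3971
−0.16·log₂(0.16) = 0.4230
−0.07·log₂(0.07) = 0.2686
Sum ≈ 2.4351 → 2.435 bits.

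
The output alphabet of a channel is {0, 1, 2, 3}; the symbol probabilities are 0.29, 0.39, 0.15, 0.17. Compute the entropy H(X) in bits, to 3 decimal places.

1.893 bits

H = −Σ pᵢ log₂ pᵢ.
−0.29·log₂(0.29) = 0.5179
−0.39·log₂(0.39) = 0.5298
−0.15·log₂(0.15) = 0.4105
−0.17·log₂(0.17) = 0.4346
Sum ≈ 1.8928 → 1.893 bits.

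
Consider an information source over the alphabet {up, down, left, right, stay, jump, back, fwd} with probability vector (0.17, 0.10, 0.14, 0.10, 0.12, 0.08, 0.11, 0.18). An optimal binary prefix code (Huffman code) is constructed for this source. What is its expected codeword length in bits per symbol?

Repeatedly combine the two least-probable nodes; the expected code length is the sum of the merged weights.
merge 2/25 + 1/10 → 9/50
merge 1/10 + 11/100 → 21/100
merge 3/25 + 7/50 → 13/50
merge 17/100 + 9/50 → 7/20
merge 9/50 + 21/100 → 39/100
merge 13/50 + 7/20 → 61/100
merge 39/100 + 61/100 → 1
L = 9/50 + 21/100 + 13/50 + 7/20 + 39/100 + 61/100 + 1 = 3 bits/symbol.

3 bits/symbol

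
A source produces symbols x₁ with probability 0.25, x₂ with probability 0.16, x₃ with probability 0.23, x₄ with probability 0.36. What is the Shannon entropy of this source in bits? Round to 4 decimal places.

H = −Σ pᵢ log₂ pᵢ.
−0.25·log₂(0.25) = 0.5000
−0.16·log₂(0.16) = 0.4230
−0.23·log₂(0.23) = 0.4877
−0.36·log₂(0.36) = 0.5306
Sum ≈ 1.9413 → 1.9413 bits.

1.9413 bits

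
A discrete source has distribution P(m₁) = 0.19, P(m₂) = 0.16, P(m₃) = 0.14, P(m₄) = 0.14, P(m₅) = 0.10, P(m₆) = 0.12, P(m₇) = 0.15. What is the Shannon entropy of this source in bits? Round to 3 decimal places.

2.782 bits

H = −Σ pᵢ log₂ pᵢ.
−0.19·log₂(0.19) = 0.4552
−0.16·log₂(0.16) = 0.4230
−0.14·log₂(0.14) = 0.3971
−0.14·log₂(0.14) = 0.3971
−0.10·log₂(0.10) = 0.3322
−0.12·log₂(0.12) = 0.3671
−0.15·log₂(0.15) = 0.4105
Sum ≈ 2.7823 → 2.782 bits.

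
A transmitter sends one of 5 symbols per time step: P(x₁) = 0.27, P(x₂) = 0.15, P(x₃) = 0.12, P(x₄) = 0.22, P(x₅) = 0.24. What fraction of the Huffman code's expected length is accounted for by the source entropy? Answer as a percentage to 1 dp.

99.7%

Entropy H = −Σ p log₂ p ≈ 2.2623 bits.
Huffman merges: 3/25+3/20→27/100; 11/50+6/25→23/50; 27/100+27/100→27/50; 23/50+27/50→1. L = 227/100 ≈ 2.2700.
Efficiency = H/L = 2.2623/2.2700 = 99.7%.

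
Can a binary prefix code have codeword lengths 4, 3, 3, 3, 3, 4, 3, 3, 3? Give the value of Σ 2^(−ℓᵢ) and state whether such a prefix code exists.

With common denominator 2^4 = 16: Σ 2^(−ℓᵢ) = 1/16 + 2/16 + 2/16 + 2/16 + 2/16 + 1/16 + 2/16 + 2/16 + 2/16 = 16/16 = 1.
Kraft's inequality requires Σ ≤ 1; here Σ = 1 ≤ 1, so such a prefix code exists.

1; yes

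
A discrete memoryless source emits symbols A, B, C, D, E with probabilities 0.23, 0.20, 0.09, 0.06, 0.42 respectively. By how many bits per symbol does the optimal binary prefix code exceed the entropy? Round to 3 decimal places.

0.046 bits

Entropy H = −Σ p log₂ p ≈ 2.0339 bits.
Huffman merges: 3/50+9/100→3/20; 3/20+1/5→7/20; 23/100+7/20→29/50; 21/50+29/50→1. L = 52/25 ≈ 2.0800.
L − H = 2.0800 − 2.0339 = 0.046 bits.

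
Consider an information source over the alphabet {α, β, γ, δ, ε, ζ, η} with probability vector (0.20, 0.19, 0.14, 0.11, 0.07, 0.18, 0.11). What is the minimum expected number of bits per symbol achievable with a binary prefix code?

2.79 bits/symbol

Repeatedly combine the two least-probable nodes; the expected code length is the sum of the merged weights.
merge 7/100 + 11/100 → 9/50
merge 11/100 + 7/50 → 1/4
merge 9/50 + 9/50 → 9/25
merge 19/100 + 1/5 → 39/100
merge 1/4 + 9/25 → 61/100
merge 39/100 + 61/100 → 1
L = 9/50 + 1/4 + 9/25 + 39/100 + 61/100 + 1 = 279/100 = 2.79 bits/symbol.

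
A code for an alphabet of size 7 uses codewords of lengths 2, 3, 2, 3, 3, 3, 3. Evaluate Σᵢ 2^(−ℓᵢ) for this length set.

With common denominator 2^3 = 8: Σ 2^(−ℓᵢ) = 2/8 + 1/8 + 2/8 + 1/8 + 1/8 + 1/8 + 1/8 = 9/8 = 1.125.

1.125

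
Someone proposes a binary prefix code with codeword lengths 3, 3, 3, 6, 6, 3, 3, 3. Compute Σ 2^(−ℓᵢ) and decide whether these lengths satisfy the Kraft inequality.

With common denominator 2^6 = 64: Σ 2^(−ℓᵢ) = 8/64 + 8/64 + 8/64 + 1/64 + 1/64 + 8/64 + 8/64 + 8/64 = 50/64 = 0.78125.
Kraft's inequality requires Σ ≤ 1; here Σ = 0.78125 ≤ 1, so such a prefix code exists.

0.78125; yes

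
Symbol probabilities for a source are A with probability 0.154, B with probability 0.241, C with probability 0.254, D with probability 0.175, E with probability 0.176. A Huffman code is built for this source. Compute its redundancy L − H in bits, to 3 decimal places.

0.035 bits

Entropy H = −Σ p log₂ p ≈ 2.2937 bits.
Huffman merges: 77/500+7/40→329/1000; 22/125+241/1000→417/1000; 127/500+329/1000→583/1000; 417/1000+583/1000→1. L = 2329/1000 ≈ 2.3290.
L − H = 2.3290 − 2.2937 = 0.035 bits.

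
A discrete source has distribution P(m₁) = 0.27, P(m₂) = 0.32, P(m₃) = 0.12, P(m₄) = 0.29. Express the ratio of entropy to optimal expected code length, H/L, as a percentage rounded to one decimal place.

96.1%

Entropy H = −Σ p log₂ p ≈ 1.9210 bits.
Huffman merges: 3/25+27/100→39/100; 29/100+8/25→61/100; 39/100+61/100→1. L = 2 ≈ 2.0000.
Efficiency = H/L = 1.9210/2.0000 = 96.1%.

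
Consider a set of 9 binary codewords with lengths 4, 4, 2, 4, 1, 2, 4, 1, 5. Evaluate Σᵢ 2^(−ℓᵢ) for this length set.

1.78125

With common denominator 2^5 = 32: Σ 2^(−ℓᵢ) = 2/32 + 2/32 + 8/32 + 2/32 + 16/32 + 8/32 + 2/32 + 16/32 + 1/32 = 57/32 = 1.78125.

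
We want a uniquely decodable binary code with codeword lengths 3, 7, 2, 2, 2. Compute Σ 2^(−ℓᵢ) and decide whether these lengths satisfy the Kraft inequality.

0.8828125; yes

With common denominator 2^7 = 128: Σ 2^(−ℓᵢ) = 16/128 + 1/128 + 32/128 + 32/128 + 32/128 = 113/128 = 0.8828125.
Kraft's inequality requires Σ ≤ 1; here Σ = 0.8828125 ≤ 1, so such a prefix code exists.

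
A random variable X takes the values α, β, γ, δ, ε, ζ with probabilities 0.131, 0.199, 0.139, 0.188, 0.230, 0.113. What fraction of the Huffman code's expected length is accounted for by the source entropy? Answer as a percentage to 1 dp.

98.8%

Entropy H = −Σ p log₂ p ≈ 2.5398 bits.
Huffman merges: 113/1000+131/1000→61/250; 139/1000+47/250→327/1000; 199/1000+23/100→429/1000; 61/250+327/1000→571/1000; 429/1000+571/1000→1. L = 2571/1000 ≈ 2.5710.
Efficiency = H/L = 2.5398/2.5710 = 98.8%.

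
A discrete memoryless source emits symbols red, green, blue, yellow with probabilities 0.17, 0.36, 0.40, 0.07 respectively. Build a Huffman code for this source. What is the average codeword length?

Repeatedly combine the two least-probable nodes; the expected code length is the sum of the merged weights.
merge 7/100 + 17/100 → 6/25
merge 6/25 + 9/25 → 3/5
merge 2/5 + 3/5 → 1
L = 6/25 + 3/5 + 1 = 46/25 = 1.84 bits/symbol.

1.84 bits/symbol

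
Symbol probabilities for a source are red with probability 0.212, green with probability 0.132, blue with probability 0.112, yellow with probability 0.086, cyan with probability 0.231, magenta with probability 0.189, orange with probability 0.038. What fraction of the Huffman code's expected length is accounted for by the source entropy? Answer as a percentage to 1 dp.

98.5%

Entropy H = −Σ p log₂ p ≈ 2.6401 bits.
Huffman merges: 19/500+43/500→31/250; 14/125+31/250→59/250; 33/250+189/1000→321/1000; 53/250+231/1000→443/1000; 59/250+321/1000→557/1000; 443/1000+557/1000→1. L = 2681/1000 ≈ 2.6810.
Efficiency = H/L = 2.6401/2.6810 = 98.5%.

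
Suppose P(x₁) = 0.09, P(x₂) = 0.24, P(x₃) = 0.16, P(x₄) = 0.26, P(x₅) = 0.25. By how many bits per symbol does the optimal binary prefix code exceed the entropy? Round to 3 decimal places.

0.015 bits

Entropy H = −Σ p log₂ p ≈ 2.2351 bits.
Huffman merges: 9/100+4/25→1/4; 6/25+1/4→49/100; 1/4+13/50→51/100; 49/100+51/100→1. L = 9/4 ≈ 2.2500.
L − H = 2.2500 − 2.2351 = 0.015 bits.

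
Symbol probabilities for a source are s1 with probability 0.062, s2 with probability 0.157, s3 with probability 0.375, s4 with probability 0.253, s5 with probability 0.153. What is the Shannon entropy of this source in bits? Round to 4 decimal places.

2.1148 bits

H = −Σ pᵢ log₂ pᵢ.
−0.062·log₂(0.062) = 0.2487
−0.157·log₂(0.157) = 0.4194
−0.375·log₂(0.375) = 0.5306
−0.253·log₂(0.253) = 0.5016
−0.153·log₂(0.153) = 0.4144
Sum ≈ 2.1148 → 2.1148 bits.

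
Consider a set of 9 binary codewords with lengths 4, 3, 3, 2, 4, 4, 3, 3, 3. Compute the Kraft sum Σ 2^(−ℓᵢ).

1.0625

With common denominator 2^4 = 16: Σ 2^(−ℓᵢ) = 1/16 + 2/16 + 2/16 + 4/16 + 1/16 + 1/16 + 2/16 + 2/16 + 2/16 = 17/16 = 1.0625.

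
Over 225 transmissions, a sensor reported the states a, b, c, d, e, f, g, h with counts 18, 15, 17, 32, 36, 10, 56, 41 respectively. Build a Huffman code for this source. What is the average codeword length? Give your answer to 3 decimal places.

2.836 bits/symbol

Probabilities are the counts divided by 225.
Repeatedly combine the two least-probable nodes; the expected code length is the sum of the merged weights.
merge 2/45 + 1/15 → 1/9
merge 17/225 + 2/25 → 7/45
merge 1/9 + 32/225 → 19/75
merge 7/45 + 4/25 → 71/225
merge 41/225 + 56/225 → 97/225
merge 19/75 + 71/225 → 128/225
merge 97/225 + 128/225 → 1
L = 1/9 + 7/45 + 19/75 + 71/225 + 97/225 + 128/225 + 1 = 638/225 ≈ 2.836 bits/symbol.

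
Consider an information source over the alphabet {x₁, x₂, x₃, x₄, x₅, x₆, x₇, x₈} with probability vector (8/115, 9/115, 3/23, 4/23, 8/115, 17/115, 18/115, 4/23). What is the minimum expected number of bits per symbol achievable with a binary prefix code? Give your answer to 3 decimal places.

Repeatedly combine the two least-probable nodes; the expected code length is the sum of the merged weights.
merge 8/115 + 8/115 → 16/115
merge 9/115 + 3/23 → 24/115
merge 16/115 + 17/115 → 33/115
merge 18/115 + 4/23 → 38/115
merge 4/23 + 24/115 → 44/115
merge 33/115 + 38/115 → 71/115
merge 44/115 + 71/115 → 1
L = 16/115 + 24/115 + 33/115 + 38/115 + 44/115 + 71/115 + 1 = 341/115 ≈ 2.965 bits/symbol.

2.965 bits/symbol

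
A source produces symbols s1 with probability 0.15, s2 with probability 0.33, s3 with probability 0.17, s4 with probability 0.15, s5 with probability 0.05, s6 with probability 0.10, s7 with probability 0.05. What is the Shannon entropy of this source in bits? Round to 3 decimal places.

H = −Σ pᵢ log₂ pᵢ.
−0.15·log₂(0.15) = 0.4105
−0.33·log₂(0.33) = 0.5278
−0.17·log₂(0.17) = 0.4346
−0.15·log₂(0.15) = 0.4105
−0.05·log₂(0.05) = 0.2161
−0.10·log₂(0.10) = 0.3322
−0.05·log₂(0.05) = 0.2161
Sum ≈ 2.5479 → 2.548 bits.

2.548 bits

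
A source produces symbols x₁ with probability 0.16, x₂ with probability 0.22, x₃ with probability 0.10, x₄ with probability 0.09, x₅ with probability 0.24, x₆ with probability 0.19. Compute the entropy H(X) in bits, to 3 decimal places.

2.498 bits

H = −Σ pᵢ log₂ pᵢ.
−0.16·log₂(0.16) = 0.4230
−0.22·log₂(0.22) = 0.4806
−0.10·log₂(0.10) = 0.3322
−0.09·log₂(0.09) = 0.3127
−0.24·log₂(0.24) = 0.4941
−0.19·log₂(0.19) = 0.4552
Sum ≈ 2.4978 → 2.498 bits.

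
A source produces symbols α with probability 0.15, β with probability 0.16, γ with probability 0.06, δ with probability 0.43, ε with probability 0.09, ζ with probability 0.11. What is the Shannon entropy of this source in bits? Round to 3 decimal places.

2.264 bits

H = −Σ pᵢ log₂ pᵢ.
−0.15·log₂(0.15) = 0.4105
−0.16·log₂(0.16) = 0.4230
−0.06·log₂(0.06) = 0.2435
−0.43·log₂(0.43) = 0.5236
−0.09·log₂(0.09) = 0.3127
−0.11·log₂(0.11) = 0.3503
Sum ≈ 2.2636 → 2.264 bits.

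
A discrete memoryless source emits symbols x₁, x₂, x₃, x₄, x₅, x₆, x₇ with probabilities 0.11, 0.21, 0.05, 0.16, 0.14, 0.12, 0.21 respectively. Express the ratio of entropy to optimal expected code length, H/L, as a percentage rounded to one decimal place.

98.5%

Entropy H = −Σ p log₂ p ≈ 2.6992 bits.
Huffman merges: 1/20+11/100→4/25; 3/25+7/50→13/50; 4/25+4/25→8/25; 21/100+21/100→21/50; 13/50+8/25→29/50; 21/50+29/50→1. L = 137/50 ≈ 2.7400.
Efficiency = H/L = 2.6992/2.7400 = 98.5%.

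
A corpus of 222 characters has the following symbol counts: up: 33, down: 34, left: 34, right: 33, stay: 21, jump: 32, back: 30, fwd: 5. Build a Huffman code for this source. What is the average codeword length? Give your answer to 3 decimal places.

Probabilities are the counts divided by 222.
Repeatedly combine the two least-probable nodes; the expected code length is the sum of the merged weights.
merge 5/222 + 7/74 → 13/111
merge 13/111 + 5/37 → 28/111
merge 16/111 + 11/74 → 65/222
merge 11/74 + 17/111 → 67/222
merge 17/111 + 28/111 → 15/37
merge 65/222 + 67/222 → 22/37
merge 15/37 + 22/37 → 1
L = 13/111 + 28/111 + 65/222 + 67/222 + 15/37 + 22/37 + 1 = 329/111 ≈ 2.964 bits/symbol.

2.964 bits/symbol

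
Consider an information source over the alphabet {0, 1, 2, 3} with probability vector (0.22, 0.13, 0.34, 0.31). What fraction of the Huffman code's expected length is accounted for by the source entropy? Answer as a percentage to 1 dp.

95.8%

Entropy H = −Σ p log₂ p ≈ 1.9162 bits.
Huffman merges: 13/100+11/50→7/20; 31/100+17/50→13/20; 7/20+13/20→1. L = 2 ≈ 2.0000.
Efficiency = H/L = 1.9162/2.0000 = 95.8%.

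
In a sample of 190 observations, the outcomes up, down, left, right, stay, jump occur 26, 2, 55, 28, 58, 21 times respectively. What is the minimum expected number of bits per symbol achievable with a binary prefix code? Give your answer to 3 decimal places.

Probabilities are the counts divided by 190.
Repeatedly combine the two least-probable nodes; the expected code length is the sum of the merged weights.
merge 1/95 + 21/190 → 23/190
merge 23/190 + 13/95 → 49/190
merge 14/95 + 49/190 → 77/190
merge 11/38 + 29/95 → 113/190
merge 77/190 + 113/190 → 1
L = 23/190 + 49/190 + 77/190 + 113/190 + 1 = 226/95 ≈ 2.379 bits/symbol.

2.379 bits/symbol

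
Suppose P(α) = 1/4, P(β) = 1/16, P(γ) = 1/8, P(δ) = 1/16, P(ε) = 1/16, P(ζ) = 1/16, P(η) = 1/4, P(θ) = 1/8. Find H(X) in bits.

Each probability is a power of 1/2, so log₂(1/p) is an integer.
H = Σ p·log₂(1/p) = 1/4·2 + 1/16·4 + 1/8·3 + 1/16·4 + 1/16·4 + 1/16·4 + 1/4·2 + 1/8·3 = 2.75 bits.

2.75 bits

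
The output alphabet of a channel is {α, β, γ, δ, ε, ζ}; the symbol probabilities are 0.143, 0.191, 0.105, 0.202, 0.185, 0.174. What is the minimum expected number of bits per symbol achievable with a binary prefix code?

2.607 bits/symbol

Repeatedly combine the two least-probable nodes; the expected code length is the sum of the merged weights.
merge 21/200 + 143/1000 → 31/125
merge 87/500 + 37/200 → 359/1000
merge 191/1000 + 101/500 → 393/1000
merge 31/125 + 359/1000 → 607/1000
merge 393/1000 + 607/1000 → 1
L = 31/125 + 359/1000 + 393/1000 + 607/1000 + 1 = 2607/1000 = 2.607 bits/symbol.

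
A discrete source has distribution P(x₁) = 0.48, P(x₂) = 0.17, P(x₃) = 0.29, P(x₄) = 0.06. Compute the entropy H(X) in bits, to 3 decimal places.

H = −Σ pᵢ log₂ pᵢ.
−0.48·log₂(0.48) = 0.5083
−0.17·log₂(0.17) = 0.4346
−0.29·log₂(0.29) = 0.5179
−0.06·log₂(0.06) = 0.2435
Sum ≈ 1.7043 → 1.704 bits.

1.704 bits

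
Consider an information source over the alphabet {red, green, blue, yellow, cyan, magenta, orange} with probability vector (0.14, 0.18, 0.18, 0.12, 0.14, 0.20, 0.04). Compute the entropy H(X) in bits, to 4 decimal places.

H = −Σ pᵢ log₂ pᵢ.
−0.14·log₂(0.14) = 0.3971
−0.18·log₂(0.18) = 0.4453
−0.18·log₂(0.18) = 0.4453
−0.12·log₂(0.12) = 0.3671
−0.14·log₂(0.14) = 0.3971
−0.20·log₂(0.20) = 0.4644
−0.04·log₂(0.04) = 0.1858
Sum ≈ 2.7020 → 2.7020 bits.

2.7020 bits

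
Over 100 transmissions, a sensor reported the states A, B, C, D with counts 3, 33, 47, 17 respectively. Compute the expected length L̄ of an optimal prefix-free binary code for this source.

1.73 bits/symbol

Probabilities are the counts divided by 100.
Repeatedly combine the two least-probable nodes; the expected code length is the sum of the merged weights.
merge 3/100 + 17/100 → 1/5
merge 1/5 + 33/100 → 53/100
merge 47/100 + 53/100 → 1
L = 1/5 + 53/100 + 1 = 173/100 = 1.73 bits/symbol.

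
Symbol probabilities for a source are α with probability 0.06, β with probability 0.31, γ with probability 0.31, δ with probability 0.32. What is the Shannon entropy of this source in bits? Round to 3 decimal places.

1.817 bits

H = −Σ pᵢ log₂ pᵢ.
−0.06·log₂(0.06) = 0.2435
−0.31·log₂(0.31) = 0.5238
−0.31·log₂(0.31) = 0.5238
−0.32·log₂(0.32) = 0.5260
Sum ≈ 1.8172 → 1.817 bits.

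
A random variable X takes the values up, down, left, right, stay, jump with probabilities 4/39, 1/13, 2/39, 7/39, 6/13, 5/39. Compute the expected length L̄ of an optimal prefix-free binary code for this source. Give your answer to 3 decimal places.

Repeatedly combine the two least-probable nodes; the expected code length is the sum of the merged weights.
merge 2/39 + 1/13 → 5/39
merge 4/39 + 5/39 → 3/13
merge 5/39 + 7/39 → 4/13
merge 3/13 + 4/13 → 7/13
merge 6/13 + 7/13 → 1
L = 5/39 + 3/13 + 4/13 + 7/13 + 1 = 86/39 ≈ 2.205 bits/symbol.

2.205 bits/symbol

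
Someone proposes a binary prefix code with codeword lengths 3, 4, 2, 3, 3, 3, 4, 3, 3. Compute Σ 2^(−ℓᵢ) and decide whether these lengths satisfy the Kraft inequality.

1.125; no

With common denominator 2^4 = 16: Σ 2^(−ℓᵢ) = 2/16 + 1/16 + 4/16 + 2/16 + 2/16 + 2/16 + 1/16 + 2/16 + 2/16 = 18/16 = 1.125.
Kraft's inequality requires Σ ≤ 1; here Σ = 1.125 > 1, so no such prefix code exists.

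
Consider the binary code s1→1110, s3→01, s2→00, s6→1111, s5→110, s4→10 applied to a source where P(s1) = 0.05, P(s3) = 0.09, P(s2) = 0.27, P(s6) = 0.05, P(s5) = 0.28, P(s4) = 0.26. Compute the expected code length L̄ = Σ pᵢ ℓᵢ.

2.48 bits/symbol

L̄ = Σ pᵢ·ℓᵢ = 0.05·4 + 0.09·2 + 0.27·2 + 0.05·4 + 0.28·3 + 0.26·2 = 2.48 bits/symbol.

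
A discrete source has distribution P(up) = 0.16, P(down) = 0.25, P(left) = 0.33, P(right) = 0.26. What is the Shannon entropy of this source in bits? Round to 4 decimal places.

H = −Σ pᵢ log₂ pᵢ.
−0.16·log₂(0.16) = 0.4230
−0.25·log₂(0.25) = 0.5000
−0.33·log₂(0.33) = 0.5278
−0.26·log₂(0.26) = 0.5053
Sum ≈ 1.9561 → 1.9561 bits.

1.9561 bits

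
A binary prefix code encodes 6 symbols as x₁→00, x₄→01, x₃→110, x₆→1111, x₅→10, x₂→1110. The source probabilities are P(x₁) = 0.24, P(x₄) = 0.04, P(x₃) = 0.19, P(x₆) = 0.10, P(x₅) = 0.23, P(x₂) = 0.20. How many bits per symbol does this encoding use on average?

L̄ = Σ pᵢ·ℓᵢ = 0.24·2 + 0.04·2 + 0.19·3 + 0.10·4 + 0.23·2 + 0.20·4 = 2.79 bits/symbol.

2.79 bits/symbol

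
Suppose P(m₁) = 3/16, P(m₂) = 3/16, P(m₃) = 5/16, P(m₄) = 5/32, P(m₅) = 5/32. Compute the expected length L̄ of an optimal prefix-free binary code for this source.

Repeatedly combine the two least-probable nodes; the expected code length is the sum of the merged weights.
merge 5/32 + 5/32 → 5/16
merge 3/16 + 3/16 → 3/8
merge 5/16 + 5/16 → 5/8
merge 3/8 + 5/8 → 1
L = 5/16 + 3/8 + 5/8 + 1 = 37/16 = 2.3125 bits/symbol.

2.3125 bits/symbol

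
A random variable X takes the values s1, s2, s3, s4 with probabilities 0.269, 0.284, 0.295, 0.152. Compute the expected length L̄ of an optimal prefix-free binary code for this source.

Repeatedly combine the two least-probable nodes; the expected code length is the sum of the merged weights.
merge 19/125 + 269/1000 → 421/1000
merge 71/250 + 59/200 → 579/1000
merge 421/1000 + 579/1000 → 1
L = 421/1000 + 579/1000 + 1 = 2 bits/symbol.

2 bits/symbol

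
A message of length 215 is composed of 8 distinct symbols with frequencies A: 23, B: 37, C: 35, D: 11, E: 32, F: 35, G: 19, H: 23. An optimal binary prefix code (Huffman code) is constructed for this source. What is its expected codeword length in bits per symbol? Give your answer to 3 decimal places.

2.967 bits/symbol

Probabilities are the counts divided by 215.
Repeatedly combine the two least-probable nodes; the expected code length is the sum of the merged weights.
merge 11/215 + 19/215 → 6/43
merge 23/215 + 23/215 → 46/215
merge 6/43 + 32/215 → 62/215
merge 7/43 + 7/43 → 14/43
merge 37/215 + 46/215 → 83/215
merge 62/215 + 14/43 → 132/215
merge 83/215 + 132/215 → 1
L = 6/43 + 46/215 + 62/215 + 14/43 + 83/215 + 132/215 + 1 = 638/215 ≈ 2.967 bits/symbol.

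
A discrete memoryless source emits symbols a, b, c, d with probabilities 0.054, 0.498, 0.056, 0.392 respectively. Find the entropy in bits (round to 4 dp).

1.4908 bits

H = −Σ pᵢ log₂ pᵢ.
−0.054·log₂(0.054) = 0.2274
−0.498·log₂(0.498) = 0.5009
−0.056·log₂(0.056) = 0.2329
−0.392·log₂(0.392) = 0.5296
Sum ≈ 1.4908 → 1.4908 bits.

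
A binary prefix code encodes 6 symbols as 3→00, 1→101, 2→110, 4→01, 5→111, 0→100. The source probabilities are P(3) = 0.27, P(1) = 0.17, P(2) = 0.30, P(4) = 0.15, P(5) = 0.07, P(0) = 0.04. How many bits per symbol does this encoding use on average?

2.58 bits/symbol

L̄ = Σ pᵢ·ℓᵢ = 0.27·2 + 0.17·3 + 0.30·3 + 0.15·2 + 0.07·3 + 0.04·3 = 2.58 bits/symbol.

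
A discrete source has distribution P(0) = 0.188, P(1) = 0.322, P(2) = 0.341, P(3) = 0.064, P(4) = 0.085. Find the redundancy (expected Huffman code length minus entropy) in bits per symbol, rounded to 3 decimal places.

0.080 bits

Entropy H = −Σ p log₂ p ≈ 2.0651 bits.
Huffman merges: 8/125+17/200→149/1000; 149/1000+47/250→337/1000; 161/500+337/1000→659/1000; 341/1000+659/1000→1. L = 429/200 ≈ 2.1450.
L − H = 2.1450 − 2.0651 = 0.080 bits.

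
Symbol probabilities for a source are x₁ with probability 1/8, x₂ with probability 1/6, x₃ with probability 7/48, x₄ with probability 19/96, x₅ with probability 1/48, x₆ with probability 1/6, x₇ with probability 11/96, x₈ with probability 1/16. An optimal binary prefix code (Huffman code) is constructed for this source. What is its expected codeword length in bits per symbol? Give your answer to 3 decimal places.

2.885 bits/symbol

Repeatedly combine the two least-probable nodes; the expected code length is the sum of the merged weights.
merge 1/48 + 1/16 → 1/12
merge 1/12 + 11/96 → 19/96
merge 1/8 + 7/48 → 13/48
merge 1/6 + 1/6 → 1/3
merge 19/96 + 19/96 → 19/48
merge 13/48 + 1/3 → 29/48
merge 19/48 + 29/48 → 1
L = 1/12 + 19/96 + 13/48 + 1/3 + 19/48 + 29/48 + 1 = 277/96 ≈ 2.885 bits/symbol.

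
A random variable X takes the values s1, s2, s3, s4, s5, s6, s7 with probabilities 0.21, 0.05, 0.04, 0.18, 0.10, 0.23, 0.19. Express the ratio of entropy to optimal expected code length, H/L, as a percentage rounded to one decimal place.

97.9%

Entropy H = −Σ p log₂ p ≈ 2.5951 bits.
Huffman merges: 1/25+1/20→9/100; 9/100+1/10→19/100; 9/50+19/100→37/100; 19/100+21/100→2/5; 23/100+37/100→3/5; 2/5+3/5→1. L = 53/20 ≈ 2.6500.
Efficiency = H/L = 2.5951/2.6500 = 97.9%.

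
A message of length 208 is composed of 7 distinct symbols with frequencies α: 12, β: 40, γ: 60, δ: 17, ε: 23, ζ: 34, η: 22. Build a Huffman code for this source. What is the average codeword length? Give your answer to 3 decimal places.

2.659 bits/symbol

Probabilities are the counts divided by 208.
Repeatedly combine the two least-probable nodes; the expected code length is the sum of the merged weights.
merge 3/52 + 17/208 → 29/208
merge 11/104 + 23/208 → 45/208
merge 29/208 + 17/104 → 63/208
merge 5/26 + 45/208 → 85/208
merge 15/52 + 63/208 → 123/208
merge 85/208 + 123/208 → 1
L = 29/208 + 45/208 + 63/208 + 85/208 + 123/208 + 1 = 553/208 ≈ 2.659 bits/symbol.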